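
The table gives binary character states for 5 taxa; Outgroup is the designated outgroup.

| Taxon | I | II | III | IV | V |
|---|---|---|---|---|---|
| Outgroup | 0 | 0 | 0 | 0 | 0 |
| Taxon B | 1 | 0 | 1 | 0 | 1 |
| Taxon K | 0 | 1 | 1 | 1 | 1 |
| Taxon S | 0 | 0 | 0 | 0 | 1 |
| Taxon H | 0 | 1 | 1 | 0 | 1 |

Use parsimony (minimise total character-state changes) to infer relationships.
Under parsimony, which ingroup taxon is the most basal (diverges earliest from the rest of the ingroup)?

Taxon S

The outgroup has state '0' for every character, so '1' is the derived state throughout.
I: derived state '1' in Taxon B only — an autapomorphy, so it tells us nothing about relationships among taxa.
Only Taxon H and Taxon K show the derived state '1' for II, supporting them as a clade.
III: derived state '1' in Taxon B, Taxon H, and Taxon K only — synapomorphy for {Taxon B, Taxon H, Taxon K}.
IV (derived state '1') is unique to Taxon K (autapomorphy; uninformative for grouping).
V (derived state '1') is shared by all ingroup taxa — unites the whole ingroup.
Most parsimonious ingroup topology: ((Taxon B,(Taxon K,Taxon H)),Taxon S).
Taxon S is sister to the clade containing all other ingroup taxa, so it is the earliest-diverging (most basal) ingroup lineage.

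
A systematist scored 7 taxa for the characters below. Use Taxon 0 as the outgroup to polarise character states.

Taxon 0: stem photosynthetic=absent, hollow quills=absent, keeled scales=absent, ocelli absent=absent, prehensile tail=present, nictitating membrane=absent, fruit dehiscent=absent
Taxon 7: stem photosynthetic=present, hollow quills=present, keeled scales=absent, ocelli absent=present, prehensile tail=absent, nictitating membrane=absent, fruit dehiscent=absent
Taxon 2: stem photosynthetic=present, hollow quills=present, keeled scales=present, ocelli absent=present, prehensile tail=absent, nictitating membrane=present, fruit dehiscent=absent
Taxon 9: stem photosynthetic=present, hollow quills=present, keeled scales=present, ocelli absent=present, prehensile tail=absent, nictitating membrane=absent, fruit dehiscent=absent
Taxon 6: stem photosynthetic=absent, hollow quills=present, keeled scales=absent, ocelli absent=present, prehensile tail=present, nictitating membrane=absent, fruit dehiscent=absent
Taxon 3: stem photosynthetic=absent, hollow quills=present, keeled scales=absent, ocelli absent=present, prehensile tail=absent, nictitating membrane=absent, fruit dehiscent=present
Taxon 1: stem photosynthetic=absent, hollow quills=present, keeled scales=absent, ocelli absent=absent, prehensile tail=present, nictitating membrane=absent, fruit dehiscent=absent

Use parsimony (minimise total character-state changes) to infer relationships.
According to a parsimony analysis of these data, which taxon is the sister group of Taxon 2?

Taxon 9

Character polarity is set by the outgroup: the derived state is whichever differs from the outgroup's state, so for prehensile tail the derived state is 'absent', and for the remaining characters it is 'present'.
stem photosynthetic: derived state 'present' in Taxon 2, Taxon 7, and Taxon 9 only — synapomorphy for {Taxon 2, Taxon 7, Taxon 9}.
All ingroup taxa share the derived state 'present' for hollow quills; it defines the ingroup but does not resolve relationships within it.
keeled scales (derived state 'present') is shared by Taxon 2 and Taxon 9 — a synapomorphy uniting that clade.
ocelli absent: derived state 'present' in Taxon 2, Taxon 3, Taxon 6, Taxon 7, and Taxon 9 only — synapomorphy for {Taxon 2, Taxon 3, Taxon 6, Taxon 7, Taxon 9}.
Only Taxon 2, Taxon 3, Taxon 7, and Taxon 9 show the derived state 'absent' for prehensile tail, supporting them as a clade.
nictitating membrane (derived state 'present') is unique to Taxon 2 (autapomorphy; uninformative for grouping).
fruit dehiscent (derived state 'present') is unique to Taxon 3 (autapomorphy; uninformative for grouping).
Most parsimonious ingroup topology: ((((Taxon 7,(Taxon 2,Taxon 9)),Taxon 3),Taxon 6),Taxon 1).
Taxon 2 and Taxon 9 form a cherry on this tree, so they are sister taxa.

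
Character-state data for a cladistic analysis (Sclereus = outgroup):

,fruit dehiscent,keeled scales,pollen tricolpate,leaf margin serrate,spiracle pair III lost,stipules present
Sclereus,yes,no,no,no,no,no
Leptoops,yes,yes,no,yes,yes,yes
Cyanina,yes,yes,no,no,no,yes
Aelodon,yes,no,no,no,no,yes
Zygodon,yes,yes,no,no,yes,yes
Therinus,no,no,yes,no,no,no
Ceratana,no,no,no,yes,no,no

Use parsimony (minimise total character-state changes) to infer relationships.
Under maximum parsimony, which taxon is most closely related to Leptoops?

Character polarity is set by the outgroup: the derived state is whichever differs from the outgroup's state, so for fruit dehiscent the derived state is 'no', and for the remaining characters it is 'yes'.
fruit dehiscent: derived state 'no' in Ceratana and Therinus only — synapomorphy for {Ceratana, Therinus}.
Only Cyanina, Leptoops, and Zygodon show the derived state 'yes' for keeled scales, supporting them as a clade.
pollen tricolpate: derived state 'yes' in Therinus only — an autapomorphy, so it tells us nothing about relationships among taxa.
leaf margin serrate (state 'yes') occurs in Ceratana and Leptoops but conflicts with the nesting implied by the other characters — most parsimoniously interpreted as homoplasy.
spiracle pair III lost (derived state 'yes') is shared by Leptoops and Zygodon — a synapomorphy uniting that clade.
stipules present (derived state 'yes') is shared by Aelodon, Cyanina, Leptoops, and Zygodon — a synapomorphy uniting that clade.
Most parsimonious ingroup topology: ((((Leptoops,Zygodon),Cyanina),Aelodon),(Therinus,Ceratana)).
Leptoops and Zygodon form a cherry on this tree, so they are sister taxa.

Zygodon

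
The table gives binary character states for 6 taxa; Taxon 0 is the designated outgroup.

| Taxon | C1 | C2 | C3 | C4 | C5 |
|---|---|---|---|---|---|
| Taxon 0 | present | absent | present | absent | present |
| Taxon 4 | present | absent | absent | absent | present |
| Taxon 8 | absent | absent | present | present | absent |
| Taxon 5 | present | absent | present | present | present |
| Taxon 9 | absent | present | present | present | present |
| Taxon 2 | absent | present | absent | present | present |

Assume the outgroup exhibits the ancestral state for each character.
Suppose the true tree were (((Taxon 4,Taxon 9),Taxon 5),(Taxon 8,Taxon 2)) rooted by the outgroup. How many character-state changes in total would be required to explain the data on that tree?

Map each character onto (((Taxon 4,Taxon 9),Taxon 5),(Taxon 8,Taxon 2)) (rooted by Taxon 0) and count the minimum state changes it requires (Fitch parsimony):
C1: 2; C2: 2; C3: 2; C4: 2; C5: 1.
Total tree length = 9.

9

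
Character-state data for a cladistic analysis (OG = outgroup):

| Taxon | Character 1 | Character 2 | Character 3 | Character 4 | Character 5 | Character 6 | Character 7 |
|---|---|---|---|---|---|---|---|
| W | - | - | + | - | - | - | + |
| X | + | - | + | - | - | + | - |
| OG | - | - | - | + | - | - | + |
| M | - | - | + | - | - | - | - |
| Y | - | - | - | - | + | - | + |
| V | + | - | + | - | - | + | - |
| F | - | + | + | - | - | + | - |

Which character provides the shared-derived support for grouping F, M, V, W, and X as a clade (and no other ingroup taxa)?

Character polarity is set by the outgroup: the derived state is whichever differs from the outgroup's state, so for Character 4, Character 7 the derived state is '-', and for the remaining characters it is '+'.
Character 1: derived state '+' in V and X only — synapomorphy for {V, X}.
Character 2 (derived state '+') is unique to F (autapomorphy; uninformative for grouping).
Only F, M, V, W, and X show the derived state '+' for Character 3, supporting them as a clade.
All ingroup taxa share the derived state '-' for Character 4; it defines the ingroup but does not resolve relationships within it.
Character 5: derived state '+' in Y only — an autapomorphy, so it tells us nothing about relationships among taxa.
Only F, V, and X show the derived state '+' for Character 6, supporting them as a clade.
Character 7 (derived state '-') is shared by F, M, V, and X — a synapomorphy uniting that clade.
Most parsimonious ingroup topology: (((((X,V),F),M),W),Y).
The clade {F, M, V, W, X} is supported by Character 3: its derived state '+' occurs in exactly those taxa and in no other taxon (including the outgroup).

Character 3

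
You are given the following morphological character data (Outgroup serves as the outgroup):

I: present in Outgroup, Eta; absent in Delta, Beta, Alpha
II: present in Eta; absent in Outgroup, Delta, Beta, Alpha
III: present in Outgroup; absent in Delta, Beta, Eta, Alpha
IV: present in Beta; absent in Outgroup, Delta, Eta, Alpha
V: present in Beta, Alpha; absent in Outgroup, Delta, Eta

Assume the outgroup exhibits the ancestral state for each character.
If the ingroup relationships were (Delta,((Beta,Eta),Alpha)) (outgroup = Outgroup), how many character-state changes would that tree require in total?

7

Map each character onto (Delta,((Beta,Eta),Alpha)) (rooted by Outgroup) and count the minimum state changes it requires (Fitch parsimony):
I: 2; II: 1; III: 1; IV: 1; V: 2.
Total tree length = 7.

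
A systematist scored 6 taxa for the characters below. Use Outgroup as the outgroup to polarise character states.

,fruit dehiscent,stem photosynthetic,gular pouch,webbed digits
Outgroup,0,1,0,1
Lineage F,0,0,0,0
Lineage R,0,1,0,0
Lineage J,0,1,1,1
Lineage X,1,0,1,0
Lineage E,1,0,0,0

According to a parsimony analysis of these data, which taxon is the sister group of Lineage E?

Character polarity is set by the outgroup: the derived state is whichever differs from the outgroup's state, so for stem photosynthetic, webbed digits the derived state is '0', and for the remaining characters it is '1'.
fruit dehiscent (derived state '1') is shared by Lineage E and Lineage X — a synapomorphy uniting that clade.
stem photosynthetic (derived state '0') is shared by Lineage E, Lineage F, and Lineage X — a synapomorphy uniting that clade.
gular pouch (state '1') occurs in Lineage J and Lineage X but conflicts with the nesting implied by the other characters — most parsimoniously interpreted as homoplasy.
Only Lineage E, Lineage F, Lineage R, and Lineage X show the derived state '0' for webbed digits, supporting them as a clade.
Most parsimonious ingroup topology: (((Lineage F,(Lineage X,Lineage E)),Lineage R),Lineage J).
Lineage E and Lineage X form a cherry on this tree, so they are sister taxa.

Lineage X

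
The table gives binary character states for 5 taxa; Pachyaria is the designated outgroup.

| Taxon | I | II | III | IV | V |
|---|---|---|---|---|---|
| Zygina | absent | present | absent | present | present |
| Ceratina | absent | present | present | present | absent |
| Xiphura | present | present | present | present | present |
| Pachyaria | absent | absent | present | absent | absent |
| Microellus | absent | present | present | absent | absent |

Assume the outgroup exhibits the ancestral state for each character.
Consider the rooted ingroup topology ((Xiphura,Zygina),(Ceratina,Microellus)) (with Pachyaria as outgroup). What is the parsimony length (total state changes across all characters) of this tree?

Map each character onto ((Xiphura,Zygina),(Ceratina,Microellus)) (rooted by Pachyaria) and count the minimum state changes it requires (Fitch parsimony):
I: 1; II: 1; III: 1; IV: 2; V: 1.
Total tree length = 6.

6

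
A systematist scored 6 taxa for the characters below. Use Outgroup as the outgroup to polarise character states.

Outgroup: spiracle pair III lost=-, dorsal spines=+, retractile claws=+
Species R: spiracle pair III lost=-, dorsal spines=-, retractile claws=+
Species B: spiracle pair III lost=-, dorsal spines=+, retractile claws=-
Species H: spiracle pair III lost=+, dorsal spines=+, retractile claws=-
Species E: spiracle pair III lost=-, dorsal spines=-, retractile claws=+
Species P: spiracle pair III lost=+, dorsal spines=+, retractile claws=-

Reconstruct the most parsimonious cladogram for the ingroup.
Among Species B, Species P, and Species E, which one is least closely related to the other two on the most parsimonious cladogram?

Character polarity is set by the outgroup: the derived state is whichever differs from the outgroup's state, so for dorsal spines, retractile claws the derived state is '-', and for the remaining characters it is '+'.
spiracle pair III lost: derived state '+' in Species H and Species P only — synapomorphy for {Species H, Species P}.
dorsal spines: derived state '-' in Species E and Species R only — synapomorphy for {Species E, Species R}.
retractile claws (derived state '-') is shared by Species B, Species H, and Species P — a synapomorphy uniting that clade.
Most parsimonious ingroup topology: ((Species R,Species E),(Species B,(Species H,Species P))).
Species B and Species P share a more recent common ancestor with each other than either does with Species E, so Species E is the least closely related of the three.

Species E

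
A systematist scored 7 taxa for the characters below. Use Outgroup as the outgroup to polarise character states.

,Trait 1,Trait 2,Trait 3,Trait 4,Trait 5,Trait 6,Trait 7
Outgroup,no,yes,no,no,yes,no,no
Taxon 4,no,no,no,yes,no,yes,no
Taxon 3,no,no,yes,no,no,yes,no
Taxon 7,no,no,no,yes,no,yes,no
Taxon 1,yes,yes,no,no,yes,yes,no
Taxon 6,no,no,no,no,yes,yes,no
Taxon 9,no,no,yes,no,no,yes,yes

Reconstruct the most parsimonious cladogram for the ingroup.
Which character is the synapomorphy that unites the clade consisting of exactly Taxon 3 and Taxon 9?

Trait 3

Character polarity is set by the outgroup: the derived state is whichever differs from the outgroup's state, so for Trait 2, Trait 5 the derived state is 'no', and for the remaining characters it is 'yes'.
Trait 1: derived state 'yes' in Taxon 1 only — an autapomorphy, so it tells us nothing about relationships among taxa.
Trait 2 (derived state 'no') is shared by Taxon 3, Taxon 4, Taxon 6, Taxon 7, and Taxon 9 — a synapomorphy uniting that clade.
Trait 3 (derived state 'yes') is shared by Taxon 3 and Taxon 9 — a synapomorphy uniting that clade.
Only Taxon 4 and Taxon 7 show the derived state 'yes' for Trait 4, supporting them as a clade.
Trait 5 (derived state 'no') is shared by Taxon 3, Taxon 4, Taxon 7, and Taxon 9 — a synapomorphy uniting that clade.
Trait 6 (derived state 'yes') is shared by all ingroup taxa — unites the whole ingroup.
Trait 7: derived state 'yes' in Taxon 9 only — an autapomorphy, so it tells us nothing about relationships among taxa.
Most parsimonious ingroup topology: ((((Taxon 4,Taxon 7),(Taxon 3,Taxon 9)),Taxon 6),Taxon 1).
The clade {Taxon 3, Taxon 9} is supported by Trait 3: its derived state 'yes' occurs in exactly those taxa and in no other taxon (including the outgroup).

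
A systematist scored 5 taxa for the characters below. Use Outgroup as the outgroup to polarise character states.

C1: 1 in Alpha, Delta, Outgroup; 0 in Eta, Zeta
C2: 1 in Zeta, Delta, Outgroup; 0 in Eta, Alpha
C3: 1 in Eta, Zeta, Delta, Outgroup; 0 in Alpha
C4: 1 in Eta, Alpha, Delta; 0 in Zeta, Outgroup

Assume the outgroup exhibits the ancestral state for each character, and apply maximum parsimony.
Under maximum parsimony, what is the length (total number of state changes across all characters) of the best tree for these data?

5

Character polarity is set by the outgroup: the derived state is whichever differs from the outgroup's state, so for C1, C2, C3 the derived state is '0', and for the remaining characters it is '1'.
C1 (state '0') occurs in Eta and Zeta but conflicts with the nesting implied by the other characters — most parsimoniously interpreted as homoplasy.
C2: derived state '0' in Alpha and Eta only — synapomorphy for {Alpha, Eta}.
C3 (derived state '0') is unique to Alpha (autapomorphy; uninformative for grouping).
Only Alpha, Delta, and Eta show the derived state '1' for C4, supporting them as a clade.
Most parsimonious ingroup topology: (((Alpha,Eta),Delta),Zeta).
Changes per character on this tree: C1: 2; C2: 1; C3: 1; C4: 1.
Total = 5.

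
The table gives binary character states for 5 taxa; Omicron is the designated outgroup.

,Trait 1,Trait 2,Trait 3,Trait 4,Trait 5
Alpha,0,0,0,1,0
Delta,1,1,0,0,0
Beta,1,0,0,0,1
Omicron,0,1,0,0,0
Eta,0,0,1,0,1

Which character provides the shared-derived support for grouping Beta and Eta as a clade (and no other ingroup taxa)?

Trait 5

Character polarity is set by the outgroup: the derived state is whichever differs from the outgroup's state, so for Trait 2 the derived state is '0', and for the remaining characters it is '1'.
Trait 1 groups Beta and Delta, which is incompatible with the clades supported by the remaining characters; treating it as convergent (homoplasy) costs fewer steps than any alternative tree.
Only Alpha, Beta, and Eta show the derived state '0' for Trait 2, supporting them as a clade.
Trait 3 (derived state '1') is unique to Eta (autapomorphy; uninformative for grouping).
Trait 4 (derived state '1') is unique to Alpha (autapomorphy; uninformative for grouping).
Only Beta and Eta show the derived state '1' for Trait 5, supporting them as a clade.
Most parsimonious ingroup topology: (((Eta,Beta),Alpha),Delta).
The clade {Beta, Eta} is supported by Trait 5: its derived state '1' occurs in exactly those taxa and in no other taxon (including the outgroup).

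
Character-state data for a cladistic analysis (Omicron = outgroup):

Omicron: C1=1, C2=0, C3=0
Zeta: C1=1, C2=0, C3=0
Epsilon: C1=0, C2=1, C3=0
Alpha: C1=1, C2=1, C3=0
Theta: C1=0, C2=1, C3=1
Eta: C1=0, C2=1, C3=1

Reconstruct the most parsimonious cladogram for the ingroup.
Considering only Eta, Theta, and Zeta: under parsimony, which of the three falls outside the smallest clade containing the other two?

Zeta

Character polarity is set by the outgroup: the derived state is whichever differs from the outgroup's state, so for C1 the derived state is '0', and for the remaining characters it is '1'.
C1 (derived state '0') is shared by Epsilon, Eta, and Theta — a synapomorphy uniting that clade.
C2: derived state '1' in Alpha, Epsilon, Eta, and Theta only — synapomorphy for {Alpha, Epsilon, Eta, Theta}.
Only Eta and Theta show the derived state '1' for C3, supporting them as a clade.
Most parsimonious ingroup topology: (Zeta,((Epsilon,(Theta,Eta)),Alpha)).
Theta and Eta share a more recent common ancestor with each other than either does with Zeta, so Zeta is the least closely related of the three.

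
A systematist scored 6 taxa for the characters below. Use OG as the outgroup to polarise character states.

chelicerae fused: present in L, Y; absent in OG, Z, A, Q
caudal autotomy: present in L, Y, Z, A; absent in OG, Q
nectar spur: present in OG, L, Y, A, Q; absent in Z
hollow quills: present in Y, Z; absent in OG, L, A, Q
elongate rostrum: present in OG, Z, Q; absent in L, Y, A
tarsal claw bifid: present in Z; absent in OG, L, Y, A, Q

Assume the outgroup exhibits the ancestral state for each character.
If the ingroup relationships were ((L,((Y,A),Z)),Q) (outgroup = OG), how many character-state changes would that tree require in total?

9

Map each character onto ((L,((Y,A),Z)),Q) (rooted by OG) and count the minimum state changes it requires (Fitch parsimony):
chelicerae fused: 2; caudal autotomy: 1; nectar spur: 1; hollow quills: 2; elongate rostrum: 2; tarsal claw bifid: 1.
Total tree length = 9.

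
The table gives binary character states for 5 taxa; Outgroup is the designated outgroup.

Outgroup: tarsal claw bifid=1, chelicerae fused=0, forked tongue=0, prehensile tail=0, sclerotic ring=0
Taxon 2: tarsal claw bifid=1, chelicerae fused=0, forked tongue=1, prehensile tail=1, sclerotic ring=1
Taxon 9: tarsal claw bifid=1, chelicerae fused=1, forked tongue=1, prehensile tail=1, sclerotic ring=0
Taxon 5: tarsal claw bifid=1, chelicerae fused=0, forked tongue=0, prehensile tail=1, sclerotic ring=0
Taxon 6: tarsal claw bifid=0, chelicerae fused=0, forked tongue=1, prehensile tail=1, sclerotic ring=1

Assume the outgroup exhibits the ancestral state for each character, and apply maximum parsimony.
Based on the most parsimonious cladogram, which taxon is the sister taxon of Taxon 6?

Character polarity is set by the outgroup: the derived state is whichever differs from the outgroup's state, so for tarsal claw bifid the derived state is '0', and for the remaining characters it is '1'.
tarsal claw bifid (derived state '0') is unique to Taxon 6 (autapomorphy; uninformative for grouping).
chelicerae fused: derived state '1' in Taxon 9 only — an autapomorphy, so it tells us nothing about relationships among taxa.
Only Taxon 2, Taxon 6, and Taxon 9 show the derived state '1' for forked tongue, supporting them as a clade.
All ingroup taxa share the derived state '1' for prehensile tail; it defines the ingroup but does not resolve relationships within it.
sclerotic ring: derived state '1' in Taxon 2 and Taxon 6 only — synapomorphy for {Taxon 2, Taxon 6}.
Most parsimonious ingroup topology: (((Taxon 2,Taxon 6),Taxon 9),Taxon 5).
Taxon 6 and Taxon 2 form a cherry on this tree, so they are sister taxa.

Taxon 2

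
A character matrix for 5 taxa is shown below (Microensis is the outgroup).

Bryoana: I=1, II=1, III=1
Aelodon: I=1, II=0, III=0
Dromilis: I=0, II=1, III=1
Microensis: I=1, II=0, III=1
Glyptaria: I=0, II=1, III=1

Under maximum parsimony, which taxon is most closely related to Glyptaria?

Dromilis

Character polarity is set by the outgroup: the derived state is whichever differs from the outgroup's state, so for I, III the derived state is '0', and for the remaining characters it is '1'.
I: derived state '0' in Dromilis and Glyptaria only — synapomorphy for {Dromilis, Glyptaria}.
II: derived state '1' in Bryoana, Dromilis, and Glyptaria only — synapomorphy for {Bryoana, Dromilis, Glyptaria}.
III (derived state '0') is unique to Aelodon (autapomorphy; uninformative for grouping).
Most parsimonious ingroup topology: (((Dromilis,Glyptaria),Bryoana),Aelodon).
Glyptaria and Dromilis form a cherry on this tree, so they are sister taxa.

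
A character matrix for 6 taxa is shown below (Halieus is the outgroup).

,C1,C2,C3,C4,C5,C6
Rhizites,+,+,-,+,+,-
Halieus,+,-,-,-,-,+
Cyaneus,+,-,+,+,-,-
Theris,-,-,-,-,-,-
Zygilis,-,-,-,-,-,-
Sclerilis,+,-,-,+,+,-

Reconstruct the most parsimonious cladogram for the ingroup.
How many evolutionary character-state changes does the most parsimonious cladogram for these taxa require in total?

6

Character polarity is set by the outgroup: the derived state is whichever differs from the outgroup's state, so for C1, C6 the derived state is '-', and for the remaining characters it is '+'.
Only Theris and Zygilis show the derived state '-' for C1, supporting them as a clade.
C2 (derived state '+') is unique to Rhizites (autapomorphy; uninformative for grouping).
C3: derived state '+' in Cyaneus only — an autapomorphy, so it tells us nothing about relationships among taxa.
C4: derived state '+' in Cyaneus, Rhizites, and Sclerilis only — synapomorphy for {Cyaneus, Rhizites, Sclerilis}.
Only Rhizites and Sclerilis show the derived state '+' for C5, supporting them as a clade.
C6 (derived state '-') is shared by all ingroup taxa — unites the whole ingroup.
Most parsimonious ingroup topology: ((Theris,Zygilis),(Cyaneus,(Rhizites,Sclerilis))).
Changes per character on this tree: C1: 1; C2: 1; C3: 1; C4: 1; C5: 1; C6: 1.
Total = 6.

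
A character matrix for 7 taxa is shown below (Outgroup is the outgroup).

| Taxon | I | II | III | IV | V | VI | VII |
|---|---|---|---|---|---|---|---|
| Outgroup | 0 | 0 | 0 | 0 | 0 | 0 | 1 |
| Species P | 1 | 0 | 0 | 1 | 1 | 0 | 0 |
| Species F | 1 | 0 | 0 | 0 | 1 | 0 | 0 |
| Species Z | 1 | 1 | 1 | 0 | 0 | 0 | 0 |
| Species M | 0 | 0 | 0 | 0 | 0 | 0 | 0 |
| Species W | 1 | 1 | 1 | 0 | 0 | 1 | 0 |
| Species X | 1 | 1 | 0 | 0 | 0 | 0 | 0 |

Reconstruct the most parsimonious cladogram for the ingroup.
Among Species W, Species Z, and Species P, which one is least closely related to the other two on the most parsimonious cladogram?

Species P

Character polarity is set by the outgroup: the derived state is whichever differs from the outgroup's state, so for VII the derived state is '0', and for the remaining characters it is '1'.
I (derived state '1') is shared by Species F, Species P, Species W, Species X, and Species Z — a synapomorphy uniting that clade.
II (derived state '1') is shared by Species W, Species X, and Species Z — a synapomorphy uniting that clade.
III: derived state '1' in Species W and Species Z only — synapomorphy for {Species W, Species Z}.
IV: derived state '1' in Species P only — an autapomorphy, so it tells us nothing about relationships among taxa.
V (derived state '1') is shared by Species F and Species P — a synapomorphy uniting that clade.
VI: derived state '1' in Species W only — an autapomorphy, so it tells us nothing about relationships among taxa.
All ingroup taxa share the derived state '0' for VII; it defines the ingroup but does not resolve relationships within it.
Most parsimonious ingroup topology: (((Species P,Species F),((Species Z,Species W),Species X)),Species M).
Species W and Species Z share a more recent common ancestor with each other than either does with Species P, so Species P is the least closely related of the three.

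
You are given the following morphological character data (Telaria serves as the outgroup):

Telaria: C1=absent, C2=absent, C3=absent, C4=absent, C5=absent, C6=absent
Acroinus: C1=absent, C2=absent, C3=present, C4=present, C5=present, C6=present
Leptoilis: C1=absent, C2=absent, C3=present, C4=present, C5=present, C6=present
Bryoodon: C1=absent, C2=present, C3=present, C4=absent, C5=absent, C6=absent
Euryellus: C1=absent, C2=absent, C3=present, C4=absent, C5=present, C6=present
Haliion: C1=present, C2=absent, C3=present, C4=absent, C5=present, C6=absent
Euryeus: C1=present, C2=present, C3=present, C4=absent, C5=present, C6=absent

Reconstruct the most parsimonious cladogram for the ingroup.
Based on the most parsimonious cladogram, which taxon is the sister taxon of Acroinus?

The outgroup has state 'absent' for every character, so 'present' is the derived state throughout.
Only Euryeus and Haliion show the derived state 'present' for C1, supporting them as a clade.
C2 (state 'present') occurs in Bryoodon and Euryeus but conflicts with the nesting implied by the other characters — most parsimoniously interpreted as homoplasy.
All ingroup taxa share the derived state 'present' for C3; it defines the ingroup but does not resolve relationships within it.
C4 (derived state 'present') is shared by Acroinus and Leptoilis — a synapomorphy uniting that clade.
Only Acroinus, Euryellus, Euryeus, Haliion, and Leptoilis show the derived state 'present' for C5, supporting them as a clade.
Only Acroinus, Euryellus, and Leptoilis show the derived state 'present' for C6, supporting them as a clade.
Most parsimonious ingroup topology: ((((Acroinus,Leptoilis),Euryellus),(Haliion,Euryeus)),Bryoodon).
Acroinus and Leptoilis form a cherry on this tree, so they are sister taxa.

Leptoilis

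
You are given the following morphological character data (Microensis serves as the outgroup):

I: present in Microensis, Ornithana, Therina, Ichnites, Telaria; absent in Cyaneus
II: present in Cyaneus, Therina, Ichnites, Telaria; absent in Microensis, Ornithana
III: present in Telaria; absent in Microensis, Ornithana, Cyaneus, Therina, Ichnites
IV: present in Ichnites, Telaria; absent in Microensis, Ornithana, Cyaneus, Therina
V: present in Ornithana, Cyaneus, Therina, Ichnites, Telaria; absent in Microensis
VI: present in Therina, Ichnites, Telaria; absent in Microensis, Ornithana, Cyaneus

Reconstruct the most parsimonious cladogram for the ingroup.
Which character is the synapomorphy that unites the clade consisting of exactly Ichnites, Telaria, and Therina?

VI

Character polarity is set by the outgroup: the derived state is whichever differs from the outgroup's state, so for I the derived state is 'absent', and for the remaining characters it is 'present'.
I (derived state 'absent') is unique to Cyaneus (autapomorphy; uninformative for grouping).
Only Cyaneus, Ichnites, Telaria, and Therina show the derived state 'present' for II, supporting them as a clade.
III: derived state 'present' in Telaria only — an autapomorphy, so it tells us nothing about relationships among taxa.
IV (derived state 'present') is shared by Ichnites and Telaria — a synapomorphy uniting that clade.
V (derived state 'present') is shared by all ingroup taxa — unites the whole ingroup.
VI: derived state 'present' in Ichnites, Telaria, and Therina only — synapomorphy for {Ichnites, Telaria, Therina}.
Most parsimonious ingroup topology: (Ornithana,(Cyaneus,(Therina,(Ichnites,Telaria)))).
The clade {Ichnites, Telaria, Therina} is supported by VI: its derived state 'present' occurs in exactly those taxa and in no other taxon (including the outgroup).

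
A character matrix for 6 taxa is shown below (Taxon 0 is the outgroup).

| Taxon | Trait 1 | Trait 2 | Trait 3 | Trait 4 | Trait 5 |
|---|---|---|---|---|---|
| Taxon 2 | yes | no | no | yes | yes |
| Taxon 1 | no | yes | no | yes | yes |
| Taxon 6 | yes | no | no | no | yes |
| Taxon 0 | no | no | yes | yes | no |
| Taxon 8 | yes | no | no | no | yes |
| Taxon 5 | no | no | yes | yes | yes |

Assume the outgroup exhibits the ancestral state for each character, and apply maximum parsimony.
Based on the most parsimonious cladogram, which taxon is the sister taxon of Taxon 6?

Character polarity is set by the outgroup: the derived state is whichever differs from the outgroup's state, so for Trait 3, Trait 4 the derived state is 'no', and for the remaining characters it is 'yes'.
Trait 1 (derived state 'yes') is shared by Taxon 2, Taxon 6, and Taxon 8 — a synapomorphy uniting that clade.
Trait 2 (derived state 'yes') is unique to Taxon 1 (autapomorphy; uninformative for grouping).
Trait 3: derived state 'no' in Taxon 1, Taxon 2, Taxon 6, and Taxon 8 only — synapomorphy for {Taxon 1, Taxon 2, Taxon 6, Taxon 8}.
Only Taxon 6 and Taxon 8 show the derived state 'no' for Trait 4, supporting them as a clade.
Trait 5 (derived state 'yes') is shared by all ingroup taxa — unites the whole ingroup.
Most parsimonious ingroup topology: ((((Taxon 6,Taxon 8),Taxon 2),Taxon 1),Taxon 5).
Taxon 6 and Taxon 8 form a cherry on this tree, so they are sister taxa.

Taxon 8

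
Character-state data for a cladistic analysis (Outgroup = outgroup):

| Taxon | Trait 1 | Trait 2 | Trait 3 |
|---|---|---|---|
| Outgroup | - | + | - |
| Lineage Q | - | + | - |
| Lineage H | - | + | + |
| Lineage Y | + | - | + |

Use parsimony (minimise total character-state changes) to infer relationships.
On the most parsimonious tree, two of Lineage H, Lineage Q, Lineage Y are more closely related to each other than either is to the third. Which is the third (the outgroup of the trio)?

Character polarity is set by the outgroup: the derived state is whichever differs from the outgroup's state, so for Trait 2 the derived state is '-', and for the remaining characters it is '+'.
Trait 1 (derived state '+') is unique to Lineage Y (autapomorphy; uninformative for grouping).
Trait 2: derived state '-' in Lineage Y only — an autapomorphy, so it tells us nothing about relationships among taxa.
Only Lineage H and Lineage Y show the derived state '+' for Trait 3, supporting them as a clade.
Most parsimonious ingroup topology: (Lineage Q,(Lineage H,Lineage Y)).
Lineage H and Lineage Y share a more recent common ancestor with each other than either does with Lineage Q, so Lineage Q is the least closely related of the three.

Lineage Q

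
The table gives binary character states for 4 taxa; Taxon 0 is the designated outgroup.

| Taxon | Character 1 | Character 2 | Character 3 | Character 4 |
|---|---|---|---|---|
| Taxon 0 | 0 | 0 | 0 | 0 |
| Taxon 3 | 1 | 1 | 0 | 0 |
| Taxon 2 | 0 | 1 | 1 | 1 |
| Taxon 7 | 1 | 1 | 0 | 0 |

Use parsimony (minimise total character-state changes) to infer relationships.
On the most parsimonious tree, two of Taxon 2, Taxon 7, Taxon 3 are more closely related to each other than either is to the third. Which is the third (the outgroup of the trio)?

Taxon 2

The outgroup has state '0' for every character, so '1' is the derived state throughout.
Only Taxon 3 and Taxon 7 show the derived state '1' for Character 1, supporting them as a clade.
All ingroup taxa share the derived state '1' for Character 2; it defines the ingroup but does not resolve relationships within it.
Character 3: derived state '1' in Taxon 2 only — an autapomorphy, so it tells us nothing about relationships among taxa.
Character 4 (derived state '1') is unique to Taxon 2 (autapomorphy; uninformative for grouping).
Most parsimonious ingroup topology: ((Taxon 3,Taxon 7),Taxon 2).
Taxon 3 and Taxon 7 share a more recent common ancestor with each other than either does with Taxon 2, so Taxon 2 is the least closely related of the three.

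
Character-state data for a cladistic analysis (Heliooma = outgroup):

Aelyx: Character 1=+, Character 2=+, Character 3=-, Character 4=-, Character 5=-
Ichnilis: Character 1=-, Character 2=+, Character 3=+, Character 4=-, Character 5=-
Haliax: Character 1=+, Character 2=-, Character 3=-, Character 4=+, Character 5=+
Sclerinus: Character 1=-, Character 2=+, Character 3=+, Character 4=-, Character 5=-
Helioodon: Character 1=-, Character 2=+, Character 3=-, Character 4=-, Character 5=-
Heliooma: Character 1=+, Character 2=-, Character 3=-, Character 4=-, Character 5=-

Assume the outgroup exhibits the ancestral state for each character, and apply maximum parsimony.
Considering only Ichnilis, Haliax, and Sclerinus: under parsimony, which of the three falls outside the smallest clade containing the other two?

Character polarity is set by the outgroup: the derived state is whichever differs from the outgroup's state, so for Character 1 the derived state is '-', and for the remaining characters it is '+'.
Character 1: derived state '-' in Helioodon, Ichnilis, and Sclerinus only — synapomorphy for {Helioodon, Ichnilis, Sclerinus}.
Character 2 (derived state '+') is shared by Aelyx, Helioodon, Ichnilis, and Sclerinus — a synapomorphy uniting that clade.
Only Ichnilis and Sclerinus show the derived state '+' for Character 3, supporting them as a clade.
Character 4 (derived state '+') is unique to Haliax (autapomorphy; uninformative for grouping).
Character 5: derived state '+' in Haliax only — an autapomorphy, so it tells us nothing about relationships among taxa.
Most parsimonious ingroup topology: ((((Ichnilis,Sclerinus),Helioodon),Aelyx),Haliax).
Sclerinus and Ichnilis share a more recent common ancestor with each other than either does with Haliax, so Haliax is the least closely related of the three.

Haliax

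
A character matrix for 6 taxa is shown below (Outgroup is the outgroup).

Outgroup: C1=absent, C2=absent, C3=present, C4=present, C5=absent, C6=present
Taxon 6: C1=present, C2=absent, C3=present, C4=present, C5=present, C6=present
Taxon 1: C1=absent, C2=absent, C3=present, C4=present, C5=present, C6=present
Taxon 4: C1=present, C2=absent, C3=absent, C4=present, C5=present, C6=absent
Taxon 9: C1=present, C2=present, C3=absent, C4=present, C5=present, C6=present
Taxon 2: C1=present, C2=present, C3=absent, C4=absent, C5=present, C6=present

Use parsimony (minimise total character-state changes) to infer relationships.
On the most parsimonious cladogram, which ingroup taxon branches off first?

Character polarity is set by the outgroup: the derived state is whichever differs from the outgroup's state, so for C3, C4, C6 the derived state is 'absent', and for the remaining characters it is 'present'.
C1: derived state 'present' in Taxon 2, Taxon 4, Taxon 6, and Taxon 9 only — synapomorphy for {Taxon 2, Taxon 4, Taxon 6, Taxon 9}.
Only Taxon 2 and Taxon 9 show the derived state 'present' for C2, supporting them as a clade.
C3 (derived state 'absent') is shared by Taxon 2, Taxon 4, and Taxon 9 — a synapomorphy uniting that clade.
C4: derived state 'absent' in Taxon 2 only — an autapomorphy, so it tells us nothing about relationships among taxa.
All ingroup taxa share the derived state 'present' for C5; it defines the ingroup but does not resolve relationships within it.
C6 (derived state 'absent') is unique to Taxon 4 (autapomorphy; uninformative for grouping).
Most parsimonious ingroup topology: ((Taxon 6,(Taxon 4,(Taxon 9,Taxon 2))),Taxon 1).
Taxon 1 is sister to the clade containing all other ingroup taxa, so it is the earliest-diverging (most basal) ingroup lineage.

Taxon 1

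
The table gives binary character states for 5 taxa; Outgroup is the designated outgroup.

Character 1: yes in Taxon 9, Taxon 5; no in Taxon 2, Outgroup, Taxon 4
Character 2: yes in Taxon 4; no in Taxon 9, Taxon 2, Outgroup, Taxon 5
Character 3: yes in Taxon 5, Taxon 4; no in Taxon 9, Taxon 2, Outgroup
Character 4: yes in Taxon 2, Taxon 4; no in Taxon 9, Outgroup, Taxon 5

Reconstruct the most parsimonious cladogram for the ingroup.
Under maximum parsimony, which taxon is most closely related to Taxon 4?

The outgroup has state 'no' for every character, so 'yes' is the derived state throughout.
Character 1: derived state 'yes' in Taxon 5 and Taxon 9 only — synapomorphy for {Taxon 5, Taxon 9}.
Character 2 (derived state 'yes') is unique to Taxon 4 (autapomorphy; uninformative for grouping).
Character 3 groups Taxon 4 and Taxon 5, which is incompatible with the clades supported by the remaining characters; treating it as convergent (homoplasy) costs fewer steps than any alternative tree.
Character 4: derived state 'yes' in Taxon 2 and Taxon 4 only — synapomorphy for {Taxon 2, Taxon 4}.
Most parsimonious ingroup topology: ((Taxon 2,Taxon 4),(Taxon 9,Taxon 5)).
Taxon 4 and Taxon 2 form a cherry on this tree, so they are sister taxa.

Taxon 2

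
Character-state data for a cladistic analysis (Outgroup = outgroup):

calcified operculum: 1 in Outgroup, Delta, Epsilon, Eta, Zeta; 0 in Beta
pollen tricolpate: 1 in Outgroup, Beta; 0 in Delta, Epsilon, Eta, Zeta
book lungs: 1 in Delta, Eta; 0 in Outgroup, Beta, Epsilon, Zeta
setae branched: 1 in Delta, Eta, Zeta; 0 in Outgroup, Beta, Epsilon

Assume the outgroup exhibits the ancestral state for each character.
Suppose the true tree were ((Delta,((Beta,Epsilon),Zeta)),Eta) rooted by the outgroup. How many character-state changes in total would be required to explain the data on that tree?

7

Map each character onto ((Delta,((Beta,Epsilon),Zeta)),Eta) (rooted by Outgroup) and count the minimum state changes it requires (Fitch parsimony):
calcified operculum: 1; pollen tricolpate: 2; book lungs: 2; setae branched: 2.
Total tree length = 7.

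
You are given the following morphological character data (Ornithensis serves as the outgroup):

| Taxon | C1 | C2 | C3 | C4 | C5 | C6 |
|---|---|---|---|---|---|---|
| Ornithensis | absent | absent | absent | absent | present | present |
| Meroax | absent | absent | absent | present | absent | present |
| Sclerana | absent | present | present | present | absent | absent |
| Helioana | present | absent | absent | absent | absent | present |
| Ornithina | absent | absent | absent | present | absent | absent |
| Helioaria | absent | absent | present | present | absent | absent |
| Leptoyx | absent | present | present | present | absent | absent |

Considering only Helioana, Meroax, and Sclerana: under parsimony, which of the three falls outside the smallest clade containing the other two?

Helioana

Character polarity is set by the outgroup: the derived state is whichever differs from the outgroup's state, so for C5, C6 the derived state is 'absent', and for the remaining characters it is 'present'.
C1 (derived state 'present') is unique to Helioana (autapomorphy; uninformative for grouping).
C2 (derived state 'present') is shared by Leptoyx and Sclerana — a synapomorphy uniting that clade.
C3 (derived state 'present') is shared by Helioaria, Leptoyx, and Sclerana — a synapomorphy uniting that clade.
C4 (derived state 'present') is shared by Helioaria, Leptoyx, Meroax, Ornithina, and Sclerana — a synapomorphy uniting that clade.
All ingroup taxa share the derived state 'absent' for C5; it defines the ingroup but does not resolve relationships within it.
Only Helioaria, Leptoyx, Ornithina, and Sclerana show the derived state 'absent' for C6, supporting them as a clade.
Most parsimonious ingroup topology: ((Meroax,(((Sclerana,Leptoyx),Helioaria),Ornithina)),Helioana).
Sclerana and Meroax share a more recent common ancestor with each other than either does with Helioana, so Helioana is the least closely related of the three.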